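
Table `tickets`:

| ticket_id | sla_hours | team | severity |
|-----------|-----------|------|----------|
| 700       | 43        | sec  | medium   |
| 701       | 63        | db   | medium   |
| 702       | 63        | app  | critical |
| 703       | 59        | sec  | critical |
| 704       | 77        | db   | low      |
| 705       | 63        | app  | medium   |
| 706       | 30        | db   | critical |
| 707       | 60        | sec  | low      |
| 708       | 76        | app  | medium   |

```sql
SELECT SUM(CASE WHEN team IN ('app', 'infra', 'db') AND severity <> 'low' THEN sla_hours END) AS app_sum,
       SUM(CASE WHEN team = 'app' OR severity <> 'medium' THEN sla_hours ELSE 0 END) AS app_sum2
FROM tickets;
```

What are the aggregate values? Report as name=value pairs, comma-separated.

[app_sum: team IN ('app', 'infra', 'db') AND severity <> 'low']
ticket_id=700: ✗
ticket_id=701: ✓ → 63
ticket_id=702: ✓ → 63
ticket_id=703: ✗
ticket_id=704: ✗
ticket_id=705: ✓ → 63
ticket_id=706: ✓ → 30
ticket_id=707: ✗
ticket_id=708: ✓ → 76
app_sum = 63 + 63 + 63 + 30 + 76 = 295
—
[app_sum2: team = 'app' OR severity <> 'medium']
ticket_id=700: ✗
ticket_id=701: ✗
ticket_id=702: ✓ → 63
ticket_id=703: ✓ → 59
ticket_id=704: ✓ → 77
ticket_id=705: ✓ → 63
ticket_id=706: ✓ → 30
ticket_id=707: ✓ → 60
ticket_id=708: ✓ → 76
app_sum2 = 63 + 59 + 77 + 63 + 30 + 60 + 76 = 428

app_sum=295, app_sum2=428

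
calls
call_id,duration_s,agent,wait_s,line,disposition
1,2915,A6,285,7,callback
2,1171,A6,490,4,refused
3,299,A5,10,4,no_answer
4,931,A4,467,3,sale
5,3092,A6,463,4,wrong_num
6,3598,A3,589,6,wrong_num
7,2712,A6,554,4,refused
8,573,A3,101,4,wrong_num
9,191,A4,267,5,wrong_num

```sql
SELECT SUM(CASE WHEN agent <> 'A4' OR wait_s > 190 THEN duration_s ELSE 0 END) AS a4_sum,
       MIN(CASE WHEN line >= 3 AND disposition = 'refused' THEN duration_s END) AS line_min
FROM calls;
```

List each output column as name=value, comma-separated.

[a4_sum: agent <> 'A4' OR wait_s > 190]
call_id=1: ✓ → 2915
call_id=2: ✓ → 1171
call_id=3: ✓ → 299
call_id=4: ✓ → 931
call_id=5: ✓ → 3092
call_id=6: ✓ → 3598
call_id=7: ✓ → 2712
call_id=8: ✓ → 573
call_id=9: ✓ → 191
a4_sum = 2915 + 1171 + 299 + 931 + 3092 + 3598 + 2712 + 573 + 191 = 15482
—
[line_min: line >= 3 AND disposition = 'refused']
call_id=1: ✗
call_id=2: ✓ → 1171
call_id=3: ✗
call_id=4: ✗
call_id=5: ✗
call_id=6: ✗
call_id=7: ✓ → 2712
call_id=8: ✗
call_id=9: ✗
line_min = MIN(1171, 2712) = 1171

a4_sum=15482, line_min=1171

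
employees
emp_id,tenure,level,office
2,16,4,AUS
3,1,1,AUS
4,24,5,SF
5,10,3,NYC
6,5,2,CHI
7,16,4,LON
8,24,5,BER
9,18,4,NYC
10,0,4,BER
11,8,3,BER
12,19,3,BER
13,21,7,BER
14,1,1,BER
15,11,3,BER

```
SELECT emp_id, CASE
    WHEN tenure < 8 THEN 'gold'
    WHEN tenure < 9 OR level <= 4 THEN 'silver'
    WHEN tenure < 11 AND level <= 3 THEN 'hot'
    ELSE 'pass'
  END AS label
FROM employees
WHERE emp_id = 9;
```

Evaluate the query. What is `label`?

silver

emp_id = 9: tenure=18, level=4, office=NYC.
tenure < 8 → false
tenure < 9 OR level <= 4 → true → silver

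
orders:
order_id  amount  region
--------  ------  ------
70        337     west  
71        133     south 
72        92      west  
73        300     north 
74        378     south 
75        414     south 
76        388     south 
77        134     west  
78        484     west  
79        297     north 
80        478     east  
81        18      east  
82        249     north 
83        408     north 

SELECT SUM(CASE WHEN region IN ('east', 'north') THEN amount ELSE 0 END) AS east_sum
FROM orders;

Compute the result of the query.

order_id=70: ✗
order_id=71: ✗
order_id=72: ✗
order_id=73: ✓ → 300
order_id=74: ✗
order_id=75: ✗
order_id=76: ✗
order_id=77: ✗
order_id=78: ✗
order_id=79: ✓ → 297
order_id=80: ✓ → 478
order_id=81: ✓ → 18
order_id=82: ✓ → 249
order_id=83: ✓ → 408
east_sum = 300 + 297 + 478 + 18 + 249 + 408 = 1750

1750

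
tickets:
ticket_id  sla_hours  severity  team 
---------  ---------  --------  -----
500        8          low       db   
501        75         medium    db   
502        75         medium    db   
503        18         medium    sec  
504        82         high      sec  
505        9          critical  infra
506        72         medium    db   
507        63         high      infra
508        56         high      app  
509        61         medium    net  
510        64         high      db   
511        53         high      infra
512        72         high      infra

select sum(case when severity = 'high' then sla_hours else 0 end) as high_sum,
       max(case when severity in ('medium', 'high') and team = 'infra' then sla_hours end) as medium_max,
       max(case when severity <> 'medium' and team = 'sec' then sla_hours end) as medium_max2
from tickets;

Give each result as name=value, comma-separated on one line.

[high_sum: severity = 'high']
ticket_id=500: ✗
ticket_id=501: ✗
ticket_id=502: ✗
ticket_id=503: ✗
ticket_id=504: ✓ → 82
ticket_id=505: ✗
ticket_id=506: ✗
ticket_id=507: ✓ → 63
ticket_id=508: ✓ → 56
ticket_id=509: ✗
ticket_id=510: ✓ → 64
ticket_id=511: ✓ → 53
ticket_id=512: ✓ → 72
high_sum = 82 + 63 + 56 + 64 + 53 + 72 = 390
—
[medium_max: severity in ('medium', 'high') and team = 'infra']
ticket_id=500: ✗
ticket_id=501: ✗
ticket_id=502: ✗
ticket_id=503: ✗
ticket_id=504: ✗
ticket_id=505: ✗
ticket_id=506: ✗
ticket_id=507: ✓ → 63
ticket_id=508: ✗
ticket_id=509: ✗
ticket_id=510: ✗
ticket_id=511: ✓ → 53
ticket_id=512: ✓ → 72
medium_max = MAX(63, 53, 72) = 72
—
[medium_max2: severity <> 'medium' and team = 'sec']
ticket_id=500: ✗
ticket_id=501: ✗
ticket_id=502: ✗
ticket_id=503: ✗
ticket_id=504: ✓ → 82
ticket_id=505: ✗
ticket_id=506: ✗
ticket_id=507: ✗
ticket_id=508: ✗
ticket_id=509: ✗
ticket_id=510: ✗
ticket_id=511: ✗
ticket_id=512: ✗
medium_max2 = MAX(82) = 82

high_sum=390, medium_max=72, medium_max2=82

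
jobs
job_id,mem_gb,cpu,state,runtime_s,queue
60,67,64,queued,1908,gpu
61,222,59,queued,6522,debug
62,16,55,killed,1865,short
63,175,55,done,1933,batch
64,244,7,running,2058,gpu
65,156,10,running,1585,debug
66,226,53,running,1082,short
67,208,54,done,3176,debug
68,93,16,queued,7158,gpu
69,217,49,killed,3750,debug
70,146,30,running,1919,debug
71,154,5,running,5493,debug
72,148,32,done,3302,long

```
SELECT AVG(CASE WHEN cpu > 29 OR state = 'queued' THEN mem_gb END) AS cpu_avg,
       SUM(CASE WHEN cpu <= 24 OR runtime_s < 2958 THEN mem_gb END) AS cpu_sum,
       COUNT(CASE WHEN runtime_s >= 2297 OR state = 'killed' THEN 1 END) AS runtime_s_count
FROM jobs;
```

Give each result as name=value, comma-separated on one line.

cpu_avg=151.8, cpu_sum=1277, runtime_s_count=7

[cpu_avg: cpu > 29 OR state = 'queued']
job_id=60: ✓ → 67
job_id=61: ✓ → 222
job_id=62: ✓ → 16
job_id=63: ✓ → 175
job_id=64: ✗
job_id=65: ✗
job_id=66: ✓ → 226
job_id=67: ✓ → 208
job_id=68: ✓ → 93
job_id=69: ✓ → 217
job_id=70: ✓ → 146
job_id=71: ✗
job_id=72: ✓ → 148
cpu_avg = (67 + 222 + 16 + 175 + 226 + 208 + 93 + 217 + 146 + 148) / 10 = 151.8
—
[cpu_sum: cpu <= 24 OR runtime_s < 2958]
job_id=60: ✓ → 67
job_id=61: ✗
job_id=62: ✓ → 16
job_id=63: ✓ → 175
job_id=64: ✓ → 244
job_id=65: ✓ → 156
job_id=66: ✓ → 226
job_id=67: ✗
job_id=68: ✓ → 93
job_id=69: ✗
job_id=70: ✓ → 146
job_id=71: ✓ → 154
job_id=72: ✗
cpu_sum = 67 + 16 + 175 + 244 + 156 + 226 + 93 + 146 + 154 = 1277
—
[runtime_s_count: runtime_s >= 2297 OR state = 'killed']
job_id=60: ✗
job_id=61: ✓ → 1
job_id=62: ✓ → 1
job_id=63: ✗
job_id=64: ✗
job_id=65: ✗
job_id=66: ✗
job_id=67: ✓ → 1
job_id=68: ✓ → 1
job_id=69: ✓ → 1
job_id=70: ✗
job_id=71: ✓ → 1
job_id=72: ✓ → 1
runtime_s_count = COUNT(1, 1, 1, 1, 1, 1, 1) = 7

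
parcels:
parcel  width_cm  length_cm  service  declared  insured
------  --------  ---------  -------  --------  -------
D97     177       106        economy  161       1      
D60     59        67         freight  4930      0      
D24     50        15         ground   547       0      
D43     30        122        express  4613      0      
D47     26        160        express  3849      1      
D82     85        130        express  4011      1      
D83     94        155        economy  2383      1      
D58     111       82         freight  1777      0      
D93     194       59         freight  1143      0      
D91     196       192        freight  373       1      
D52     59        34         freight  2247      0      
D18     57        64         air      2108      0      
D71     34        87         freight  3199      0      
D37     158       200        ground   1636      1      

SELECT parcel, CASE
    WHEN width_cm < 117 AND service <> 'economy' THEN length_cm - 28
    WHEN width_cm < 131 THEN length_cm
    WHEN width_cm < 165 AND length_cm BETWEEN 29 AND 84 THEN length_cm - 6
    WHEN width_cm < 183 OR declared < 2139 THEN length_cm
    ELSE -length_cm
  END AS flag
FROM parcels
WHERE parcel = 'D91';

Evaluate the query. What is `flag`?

192

parcel = D91: width_cm=196, length_cm=192, service=freight, declared=373, insured=1.
width_cm < 117 AND service <> 'economy' → false
width_cm < 131 → false
width_cm < 165 AND length_cm BETWEEN 29 AND 84 → false
width_cm < 183 OR declared < 2139 → true → 192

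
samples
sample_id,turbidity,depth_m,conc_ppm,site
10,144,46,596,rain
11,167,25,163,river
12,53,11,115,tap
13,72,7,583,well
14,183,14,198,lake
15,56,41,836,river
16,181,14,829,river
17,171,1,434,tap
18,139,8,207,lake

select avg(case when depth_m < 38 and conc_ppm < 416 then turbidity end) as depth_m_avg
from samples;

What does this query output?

sample_id=10: ✗
sample_id=11: ✓ → 167
sample_id=12: ✓ → 53
sample_id=13: ✗
sample_id=14: ✓ → 183
sample_id=15: ✗
sample_id=16: ✗
sample_id=17: ✗
sample_id=18: ✓ → 139
depth_m_avg = (167 + 53 + 183 + 139) / 4 = 135.5

135.5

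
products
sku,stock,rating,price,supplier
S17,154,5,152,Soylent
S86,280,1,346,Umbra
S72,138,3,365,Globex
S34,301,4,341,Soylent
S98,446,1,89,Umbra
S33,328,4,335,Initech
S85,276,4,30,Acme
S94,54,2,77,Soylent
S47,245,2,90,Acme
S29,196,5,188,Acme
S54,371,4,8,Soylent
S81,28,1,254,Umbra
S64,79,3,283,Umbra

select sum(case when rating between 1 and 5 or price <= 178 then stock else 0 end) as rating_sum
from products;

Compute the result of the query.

2896

sku=S17: ✓ → 154
sku=S86: ✓ → 280
sku=S72: ✓ → 138
sku=S34: ✓ → 301
sku=S98: ✓ → 446
sku=S33: ✓ → 328
sku=S85: ✓ → 276
sku=S94: ✓ → 54
sku=S47: ✓ → 245
sku=S29: ✓ → 196
sku=S54: ✓ → 371
sku=S81: ✓ → 28
sku=S64: ✓ → 79
rating_sum = 154 + 280 + 138 + 301 + 446 + 328 + 276 + 54 + 245 + 196 + 371 + 28 + 79 = 2896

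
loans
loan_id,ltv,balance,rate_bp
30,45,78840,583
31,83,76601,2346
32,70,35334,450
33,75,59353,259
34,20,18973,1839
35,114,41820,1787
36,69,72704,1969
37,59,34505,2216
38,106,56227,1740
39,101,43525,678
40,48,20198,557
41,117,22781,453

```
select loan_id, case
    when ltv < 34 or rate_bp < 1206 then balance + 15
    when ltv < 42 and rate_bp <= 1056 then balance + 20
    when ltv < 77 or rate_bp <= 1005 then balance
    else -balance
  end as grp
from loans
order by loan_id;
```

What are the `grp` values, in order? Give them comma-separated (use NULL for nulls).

loan_id=30: ltv < 34 or rate_bp < 1206 → 78855
loan_id=31: ELSE → -76601
loan_id=32: ltv < 34 or rate_bp < 1206 → 35349
loan_id=33: ltv < 34 or rate_bp < 1206 → 59368
loan_id=34: ltv < 34 or rate_bp < 1206 → 18988
loan_id=35: ELSE → -41820
loan_id=36: ltv < 77 or rate_bp <= 1005 → 72704
loan_id=37: ltv < 77 or rate_bp <= 1005 → 34505
loan_id=38: ELSE → -56227
loan_id=39: ltv < 34 or rate_bp < 1206 → 43540
loan_id=40: ltv < 34 or rate_bp < 1206 → 20213
loan_id=41: ltv < 34 or rate_bp < 1206 → 22796

78855, -76601, 35349, 59368, 18988, -41820, 72704, 34505, -56227, 43540, 20213, 22796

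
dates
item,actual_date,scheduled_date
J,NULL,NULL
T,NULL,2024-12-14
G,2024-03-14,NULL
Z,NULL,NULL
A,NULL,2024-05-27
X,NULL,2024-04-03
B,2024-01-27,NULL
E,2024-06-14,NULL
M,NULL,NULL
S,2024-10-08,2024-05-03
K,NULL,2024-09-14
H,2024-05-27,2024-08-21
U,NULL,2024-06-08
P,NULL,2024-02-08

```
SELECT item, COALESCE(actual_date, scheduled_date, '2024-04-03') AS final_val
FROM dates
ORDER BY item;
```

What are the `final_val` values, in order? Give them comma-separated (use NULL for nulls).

item=A: actual_date=NULL, scheduled_date=2024-05-27 → 2024-05-27
item=B: actual_date=2024-01-27 → 2024-01-27
item=E: actual_date=2024-06-14 → 2024-06-14
item=G: actual_date=2024-03-14 → 2024-03-14
item=H: actual_date=2024-05-27 → 2024-05-27
item=J: actual_date=NULL, scheduled_date=NULL, → literal 2024-04-03 → 2024-04-03
item=K: actual_date=NULL, scheduled_date=2024-09-14 → 2024-09-14
item=M: actual_date=NULL, scheduled_date=NULL, → literal 2024-04-03 → 2024-04-03
item=P: actual_date=NULL, scheduled_date=2024-02-08 → 2024-02-08
item=S: actual_date=2024-10-08 → 2024-10-08
item=T: actual_date=NULL, scheduled_date=2024-12-14 → 2024-12-14
item=U: actual_date=NULL, scheduled_date=2024-06-08 → 2024-06-08
item=X: actual_date=NULL, scheduled_date=2024-04-03 → 2024-04-03
item=Z: actual_date=NULL, scheduled_date=NULL, → literal 2024-04-03 → 2024-04-03

2024-05-27, 2024-01-27, 2024-06-14, 2024-03-14, 2024-05-27, 2024-04-03, 2024-09-14, 2024-04-03, 2024-02-08, 2024-10-08, 2024-12-14, 2024-06-08, 2024-04-03, 2024-04-03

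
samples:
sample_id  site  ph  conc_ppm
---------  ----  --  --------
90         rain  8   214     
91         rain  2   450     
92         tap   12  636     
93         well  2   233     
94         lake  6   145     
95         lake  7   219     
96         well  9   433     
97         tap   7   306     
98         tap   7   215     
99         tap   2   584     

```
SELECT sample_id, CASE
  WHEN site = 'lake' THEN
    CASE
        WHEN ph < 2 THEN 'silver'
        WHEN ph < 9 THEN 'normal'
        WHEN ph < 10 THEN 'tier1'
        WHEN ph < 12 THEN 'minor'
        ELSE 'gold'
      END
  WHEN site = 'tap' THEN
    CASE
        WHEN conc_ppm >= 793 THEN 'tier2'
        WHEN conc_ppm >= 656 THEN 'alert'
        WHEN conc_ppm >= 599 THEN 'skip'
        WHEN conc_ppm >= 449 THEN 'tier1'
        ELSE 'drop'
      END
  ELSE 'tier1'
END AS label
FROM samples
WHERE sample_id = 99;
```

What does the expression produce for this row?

tier1

sample_id = 99: site=tap, ph=2, conc_ppm=584.
site='tap' → inner[conc_ppm >= 449] → tier1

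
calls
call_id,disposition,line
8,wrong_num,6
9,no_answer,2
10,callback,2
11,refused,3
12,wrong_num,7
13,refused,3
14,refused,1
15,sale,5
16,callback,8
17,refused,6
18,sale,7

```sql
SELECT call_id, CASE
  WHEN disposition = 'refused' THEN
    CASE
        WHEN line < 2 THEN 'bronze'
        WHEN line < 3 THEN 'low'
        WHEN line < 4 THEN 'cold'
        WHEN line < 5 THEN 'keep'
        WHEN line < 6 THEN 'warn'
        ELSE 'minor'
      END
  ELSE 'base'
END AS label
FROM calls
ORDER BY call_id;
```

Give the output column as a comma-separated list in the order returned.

base, base, base, cold, base, cold, bronze, base, base, minor, base

call_id=8: disposition='wrong_num' → outer ELSE → base
call_id=9: disposition='no_answer' → outer ELSE → base
call_id=10: disposition='callback' → outer ELSE → base
call_id=11: disposition='refused' → inner[line < 4] → cold
call_id=12: disposition='wrong_num' → outer ELSE → base
call_id=13: disposition='refused' → inner[line < 4] → cold
call_id=14: disposition='refused' → inner[line < 2] → bronze
call_id=15: disposition='sale' → outer ELSE → base
call_id=16: disposition='callback' → outer ELSE → base
call_id=17: disposition='refused' → inner[ELSE] → minor
call_id=18: disposition='sale' → outer ELSE → base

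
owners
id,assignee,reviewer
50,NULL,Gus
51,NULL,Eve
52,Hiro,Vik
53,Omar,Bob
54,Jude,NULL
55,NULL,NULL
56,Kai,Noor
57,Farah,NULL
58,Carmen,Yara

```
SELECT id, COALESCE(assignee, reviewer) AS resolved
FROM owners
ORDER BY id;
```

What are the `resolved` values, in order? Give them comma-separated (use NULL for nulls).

Gus, Eve, Hiro, Omar, Jude, NULL, Kai, Farah, Carmen

id=50: assignee=NULL, reviewer=Gus → Gus
id=51: assignee=NULL, reviewer=Eve → Eve
id=52: assignee=Hiro → Hiro
id=53: assignee=Omar → Omar
id=54: assignee=Jude → Jude
id=55: assignee=NULL, reviewer=NULL (all NULL) → NULL
id=56: assignee=Kai → Kai
id=57: assignee=Farah → Farah
id=58: assignee=Carmen → Carmen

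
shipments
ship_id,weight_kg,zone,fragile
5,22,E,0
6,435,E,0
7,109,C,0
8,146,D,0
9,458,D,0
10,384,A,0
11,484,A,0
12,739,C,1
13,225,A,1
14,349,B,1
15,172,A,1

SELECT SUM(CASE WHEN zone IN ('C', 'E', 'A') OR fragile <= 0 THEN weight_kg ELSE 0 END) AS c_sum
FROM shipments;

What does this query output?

3174

ship_id=5: ✓ → 22
ship_id=6: ✓ → 435
ship_id=7: ✓ → 109
ship_id=8: ✓ → 146
ship_id=9: ✓ → 458
ship_id=10: ✓ → 384
ship_id=11: ✓ → 484
ship_id=12: ✓ → 739
ship_id=13: ✓ → 225
ship_id=14: ✗
ship_id=15: ✓ → 172
c_sum = 22 + 435 + 109 + 146 + 458 + 384 + 484 + 739 + 225 + 172 = 3174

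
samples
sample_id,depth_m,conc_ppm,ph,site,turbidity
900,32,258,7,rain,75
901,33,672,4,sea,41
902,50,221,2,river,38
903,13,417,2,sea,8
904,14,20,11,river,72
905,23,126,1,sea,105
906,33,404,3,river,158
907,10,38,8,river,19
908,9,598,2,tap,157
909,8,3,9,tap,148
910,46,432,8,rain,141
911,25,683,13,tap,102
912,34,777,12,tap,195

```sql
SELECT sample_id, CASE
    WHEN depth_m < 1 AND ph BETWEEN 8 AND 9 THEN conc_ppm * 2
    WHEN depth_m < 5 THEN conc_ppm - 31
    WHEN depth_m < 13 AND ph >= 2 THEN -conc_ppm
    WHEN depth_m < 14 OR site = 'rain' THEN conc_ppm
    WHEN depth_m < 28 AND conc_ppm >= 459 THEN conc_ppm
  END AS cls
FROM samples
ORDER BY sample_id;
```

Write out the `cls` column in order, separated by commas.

258, NULL, NULL, 417, NULL, NULL, NULL, -38, -598, -3, 432, 683, NULL

sample_id=900: depth_m < 14 OR site = 'rain' → 258
sample_id=901: (no match → NULL) → NULL
sample_id=902: (no match → NULL) → NULL
sample_id=903: depth_m < 14 OR site = 'rain' → 417
sample_id=904: (no match → NULL) → NULL
sample_id=905: (no match → NULL) → NULL
sample_id=906: (no match → NULL) → NULL
sample_id=907: depth_m < 13 AND ph >= 2 → -38
sample_id=908: depth_m < 13 AND ph >= 2 → -598
sample_id=909: depth_m < 13 AND ph >= 2 → -3
sample_id=910: depth_m < 14 OR site = 'rain' → 432
sample_id=911: depth_m < 28 AND conc_ppm >= 459 → 683
sample_id=912: (no match → NULL) → NULL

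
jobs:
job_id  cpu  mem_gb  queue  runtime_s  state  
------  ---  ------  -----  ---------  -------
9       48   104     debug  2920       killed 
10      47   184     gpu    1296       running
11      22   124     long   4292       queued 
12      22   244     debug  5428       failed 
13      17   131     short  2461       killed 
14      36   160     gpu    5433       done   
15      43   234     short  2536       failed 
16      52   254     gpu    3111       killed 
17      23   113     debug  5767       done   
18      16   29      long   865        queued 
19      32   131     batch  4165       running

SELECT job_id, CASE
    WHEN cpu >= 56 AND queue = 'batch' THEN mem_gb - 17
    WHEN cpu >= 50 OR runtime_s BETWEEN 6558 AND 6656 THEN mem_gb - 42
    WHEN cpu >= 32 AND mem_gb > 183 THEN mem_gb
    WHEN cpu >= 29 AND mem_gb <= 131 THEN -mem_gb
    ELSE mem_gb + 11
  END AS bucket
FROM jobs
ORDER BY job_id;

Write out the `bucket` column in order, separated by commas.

job_id=9: cpu >= 29 AND mem_gb <= 131 → -104
job_id=10: cpu >= 32 AND mem_gb > 183 → 184
job_id=11: ELSE → 135
job_id=12: ELSE → 255
job_id=13: ELSE → 142
job_id=14: ELSE → 171
job_id=15: cpu >= 32 AND mem_gb > 183 → 234
job_id=16: cpu >= 50 OR runtime_s BETWEEN 6558 AND 6656 → 212
job_id=17: ELSE → 124
job_id=18: ELSE → 40
job_id=19: cpu >= 29 AND mem_gb <= 131 → -131

-104, 184, 135, 255, 142, 171, 234, 212, 124, 40, -131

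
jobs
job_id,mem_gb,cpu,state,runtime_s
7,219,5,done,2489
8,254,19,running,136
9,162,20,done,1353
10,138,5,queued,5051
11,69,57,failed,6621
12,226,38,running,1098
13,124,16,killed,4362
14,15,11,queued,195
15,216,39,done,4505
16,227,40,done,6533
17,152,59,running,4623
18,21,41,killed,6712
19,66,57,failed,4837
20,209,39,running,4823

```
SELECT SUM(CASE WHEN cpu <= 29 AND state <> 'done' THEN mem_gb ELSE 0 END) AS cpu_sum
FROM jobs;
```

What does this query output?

531

job_id=7: ✗
job_id=8: ✓ → 254
job_id=9: ✗
job_id=10: ✓ → 138
job_id=11: ✗
job_id=12: ✗
job_id=13: ✓ → 124
job_id=14: ✓ → 15
job_id=15: ✗
job_id=16: ✗
job_id=17: ✗
job_id=18: ✗
job_id=19: ✗
job_id=20: ✗
cpu_sum = 254 + 138 + 124 + 15 = 531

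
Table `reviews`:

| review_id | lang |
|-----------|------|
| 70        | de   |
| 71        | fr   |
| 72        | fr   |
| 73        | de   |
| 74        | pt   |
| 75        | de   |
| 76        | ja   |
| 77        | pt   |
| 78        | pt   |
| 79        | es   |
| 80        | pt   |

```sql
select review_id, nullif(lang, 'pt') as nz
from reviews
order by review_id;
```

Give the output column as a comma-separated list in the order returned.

review_id=70: lang=de vs pt: differ → de
review_id=71: lang=fr vs pt: differ → fr
review_id=72: lang=fr vs pt: differ → fr
review_id=73: lang=de vs pt: differ → de
review_id=74: lang=pt vs pt: equal → NULL
review_id=75: lang=de vs pt: differ → de
review_id=76: lang=ja vs pt: differ → ja
review_id=77: lang=pt vs pt: equal → NULL
review_id=78: lang=pt vs pt: equal → NULL
review_id=79: lang=es vs pt: differ → es
review_id=80: lang=pt vs pt: equal → NULL

de, fr, fr, de, NULL, de, ja, NULL, NULL, es, NULL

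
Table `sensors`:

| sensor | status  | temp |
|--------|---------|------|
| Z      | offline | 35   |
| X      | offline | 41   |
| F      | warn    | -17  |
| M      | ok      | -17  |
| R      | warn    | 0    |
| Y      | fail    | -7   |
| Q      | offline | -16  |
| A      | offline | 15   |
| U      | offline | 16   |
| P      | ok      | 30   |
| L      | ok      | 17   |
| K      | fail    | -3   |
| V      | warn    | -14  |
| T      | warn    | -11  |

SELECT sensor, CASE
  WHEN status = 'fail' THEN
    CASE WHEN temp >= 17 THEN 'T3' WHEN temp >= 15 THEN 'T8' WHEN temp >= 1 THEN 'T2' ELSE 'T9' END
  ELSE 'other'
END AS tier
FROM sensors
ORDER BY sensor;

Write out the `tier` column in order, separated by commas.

sensor=A: status='offline' → outer ELSE → other
sensor=F: status='warn' → outer ELSE → other
sensor=K: status='fail' → inner[ELSE] → T9
sensor=L: status='ok' → outer ELSE → other
sensor=M: status='ok' → outer ELSE → other
sensor=P: status='ok' → outer ELSE → other
sensor=Q: status='offline' → outer ELSE → other
sensor=R: status='warn' → outer ELSE → other
sensor=T: status='warn' → outer ELSE → other
sensor=U: status='offline' → outer ELSE → other
sensor=V: status='warn' → outer ELSE → other
sensor=X: status='offline' → outer ELSE → other
sensor=Y: status='fail' → inner[ELSE] → T9
sensor=Z: status='offline' → outer ELSE → other

other, other, T9, other, other, other, other, other, other, other, other, other, T9, other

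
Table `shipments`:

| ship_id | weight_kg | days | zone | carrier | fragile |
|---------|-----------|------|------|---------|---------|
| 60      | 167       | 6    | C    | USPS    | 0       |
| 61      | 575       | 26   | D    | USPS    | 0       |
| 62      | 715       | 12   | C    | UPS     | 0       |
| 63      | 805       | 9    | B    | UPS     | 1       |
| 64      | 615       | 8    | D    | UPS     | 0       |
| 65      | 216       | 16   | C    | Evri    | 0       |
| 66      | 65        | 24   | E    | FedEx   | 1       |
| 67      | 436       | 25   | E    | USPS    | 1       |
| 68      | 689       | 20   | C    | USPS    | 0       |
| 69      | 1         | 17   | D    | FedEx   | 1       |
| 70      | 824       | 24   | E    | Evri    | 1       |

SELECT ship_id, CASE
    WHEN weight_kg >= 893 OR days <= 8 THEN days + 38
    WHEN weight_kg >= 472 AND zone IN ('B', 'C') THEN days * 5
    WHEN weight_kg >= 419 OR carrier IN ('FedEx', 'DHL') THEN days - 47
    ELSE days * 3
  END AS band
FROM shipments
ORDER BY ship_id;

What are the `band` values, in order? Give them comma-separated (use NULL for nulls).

44, -21, 60, 45, 46, 48, -23, -22, 100, -30, -23

ship_id=60: weight_kg >= 893 OR days <= 8 → 44
ship_id=61: weight_kg >= 419 OR carrier IN ('FedEx', 'DHL') → -21
ship_id=62: weight_kg >= 472 AND zone IN ('B', 'C') → 60
ship_id=63: weight_kg >= 472 AND zone IN ('B', 'C') → 45
ship_id=64: weight_kg >= 893 OR days <= 8 → 46
ship_id=65: ELSE → 48
ship_id=66: weight_kg >= 419 OR carrier IN ('FedEx', 'DHL') → -23
ship_id=67: weight_kg >= 419 OR carrier IN ('FedEx', 'DHL') → -22
ship_id=68: weight_kg >= 472 AND zone IN ('B', 'C') → 100
ship_id=69: weight_kg >= 419 OR carrier IN ('FedEx', 'DHL') → -30
ship_id=70: weight_kg >= 419 OR carrier IN ('FedEx', 'DHL') → -23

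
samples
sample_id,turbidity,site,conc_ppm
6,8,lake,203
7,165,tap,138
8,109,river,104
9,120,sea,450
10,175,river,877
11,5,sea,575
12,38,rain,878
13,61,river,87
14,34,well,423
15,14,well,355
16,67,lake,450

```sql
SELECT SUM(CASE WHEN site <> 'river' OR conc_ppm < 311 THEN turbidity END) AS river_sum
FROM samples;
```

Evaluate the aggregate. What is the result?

sample_id=6: ✓ → 8
sample_id=7: ✓ → 165
sample_id=8: ✓ → 109
sample_id=9: ✓ → 120
sample_id=10: ✗
sample_id=11: ✓ → 5
sample_id=12: ✓ → 38
sample_id=13: ✓ → 61
sample_id=14: ✓ → 34
sample_id=15: ✓ → 14
sample_id=16: ✓ → 67
river_sum = 8 + 165 + 109 + 120 + 5 + 38 + 61 + 34 + 14 + 67 = 621

621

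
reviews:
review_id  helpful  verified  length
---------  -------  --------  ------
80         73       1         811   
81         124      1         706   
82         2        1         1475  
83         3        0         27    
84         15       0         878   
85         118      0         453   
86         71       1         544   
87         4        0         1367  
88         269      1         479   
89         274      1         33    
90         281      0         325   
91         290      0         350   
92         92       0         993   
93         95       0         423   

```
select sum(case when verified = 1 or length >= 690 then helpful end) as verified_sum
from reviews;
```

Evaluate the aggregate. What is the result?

review_id=80: ✓ → 73
review_id=81: ✓ → 124
review_id=82: ✓ → 2
review_id=83: ✗
review_id=84: ✓ → 15
review_id=85: ✗
review_id=86: ✓ → 71
review_id=87: ✓ → 4
review_id=88: ✓ → 269
review_id=89: ✓ → 274
review_id=90: ✗
review_id=91: ✗
review_id=92: ✓ → 92
review_id=93: ✗
verified_sum = 73 + 124 + 2 + 15 + 71 + 4 + 269 + 274 + 92 = 924

924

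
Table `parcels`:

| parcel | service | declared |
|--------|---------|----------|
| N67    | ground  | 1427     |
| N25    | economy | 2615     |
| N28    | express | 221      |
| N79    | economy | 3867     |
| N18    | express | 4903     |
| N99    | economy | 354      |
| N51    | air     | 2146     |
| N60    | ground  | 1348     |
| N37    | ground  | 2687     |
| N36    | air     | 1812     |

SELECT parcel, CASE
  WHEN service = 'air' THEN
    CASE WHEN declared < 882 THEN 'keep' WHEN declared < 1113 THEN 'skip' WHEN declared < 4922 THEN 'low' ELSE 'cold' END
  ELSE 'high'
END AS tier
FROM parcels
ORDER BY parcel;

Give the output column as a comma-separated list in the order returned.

high, high, high, low, high, low, high, high, high, high

parcel=N18: service='express' → outer ELSE → high
parcel=N25: service='economy' → outer ELSE → high
parcel=N28: service='express' → outer ELSE → high
parcel=N36: service='air' → inner[declared < 4922] → low
parcel=N37: service='ground' → outer ELSE → high
parcel=N51: service='air' → inner[declared < 4922] → low
parcel=N60: service='ground' → outer ELSE → high
parcel=N67: service='ground' → outer ELSE → high
parcel=N79: service='economy' → outer ELSE → high
parcel=N99: service='economy' → outer ELSE → high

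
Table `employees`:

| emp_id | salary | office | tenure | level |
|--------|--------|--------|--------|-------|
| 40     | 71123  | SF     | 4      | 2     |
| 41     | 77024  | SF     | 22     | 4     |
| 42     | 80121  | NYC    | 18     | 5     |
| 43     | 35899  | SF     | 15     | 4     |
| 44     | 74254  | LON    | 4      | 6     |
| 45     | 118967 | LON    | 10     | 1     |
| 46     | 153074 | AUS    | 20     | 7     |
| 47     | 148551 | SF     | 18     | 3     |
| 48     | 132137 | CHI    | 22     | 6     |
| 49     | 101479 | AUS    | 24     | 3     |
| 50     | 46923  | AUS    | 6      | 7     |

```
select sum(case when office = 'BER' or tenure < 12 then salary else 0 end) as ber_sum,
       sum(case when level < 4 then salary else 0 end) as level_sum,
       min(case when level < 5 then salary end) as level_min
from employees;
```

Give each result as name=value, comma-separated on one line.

[ber_sum: office = 'BER' or tenure < 12]
emp_id=40: ✓ → 71123
emp_id=41: ✗
emp_id=42: ✗
emp_id=43: ✗
emp_id=44: ✓ → 74254
emp_id=45: ✓ → 118967
emp_id=46: ✗
emp_id=47: ✗
emp_id=48: ✗
emp_id=49: ✗
emp_id=50: ✓ → 46923
ber_sum = 71123 + 74254 + 118967 + 46923 = 311267
—
[level_sum: level < 4]
emp_id=40: ✓ → 71123
emp_id=41: ✗
emp_id=42: ✗
emp_id=43: ✗
emp_id=44: ✗
emp_id=45: ✓ → 118967
emp_id=46: ✗
emp_id=47: ✓ → 148551
emp_id=48: ✗
emp_id=49: ✓ → 101479
emp_id=50: ✗
level_sum = 71123 + 118967 + 148551 + 101479 = 440120
—
[level_min: level < 5]
emp_id=40: ✓ → 71123
emp_id=41: ✓ → 77024
emp_id=42: ✗
emp_id=43: ✓ → 35899
emp_id=44: ✗
emp_id=45: ✓ → 118967
emp_id=46: ✗
emp_id=47: ✓ → 148551
emp_id=48: ✗
emp_id=49: ✓ → 101479
emp_id=50: ✗
level_min = MIN(71123, 77024, 35899, 118967, 148551, 101479) = 35899

ber_sum=311267, level_sum=440120, level_min=35899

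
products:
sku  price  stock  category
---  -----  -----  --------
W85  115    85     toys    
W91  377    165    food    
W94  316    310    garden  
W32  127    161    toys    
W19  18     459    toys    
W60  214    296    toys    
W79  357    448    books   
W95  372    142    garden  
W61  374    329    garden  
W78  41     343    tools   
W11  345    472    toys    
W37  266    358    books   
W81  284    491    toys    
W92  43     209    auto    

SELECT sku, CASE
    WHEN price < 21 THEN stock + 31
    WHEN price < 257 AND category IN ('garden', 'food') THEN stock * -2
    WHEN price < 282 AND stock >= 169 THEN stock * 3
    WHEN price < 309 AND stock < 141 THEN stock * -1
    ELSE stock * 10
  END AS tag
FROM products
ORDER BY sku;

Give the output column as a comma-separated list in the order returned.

4720, 490, 1610, 1074, 888, 3290, 1029, 4480, 4910, -85, 1650, 627, 3100, 1420

sku=W11: ELSE → 4720
sku=W19: price < 21 → 490
sku=W32: ELSE → 1610
sku=W37: price < 282 AND stock >= 169 → 1074
sku=W60: price < 282 AND stock >= 169 → 888
sku=W61: ELSE → 3290
sku=W78: price < 282 AND stock >= 169 → 1029
sku=W79: ELSE → 4480
sku=W81: ELSE → 4910
sku=W85: price < 309 AND stock < 141 → -85
sku=W91: ELSE → 1650
sku=W92: price < 282 AND stock >= 169 → 627
sku=W94: ELSE → 3100
sku=W95: ELSE → 1420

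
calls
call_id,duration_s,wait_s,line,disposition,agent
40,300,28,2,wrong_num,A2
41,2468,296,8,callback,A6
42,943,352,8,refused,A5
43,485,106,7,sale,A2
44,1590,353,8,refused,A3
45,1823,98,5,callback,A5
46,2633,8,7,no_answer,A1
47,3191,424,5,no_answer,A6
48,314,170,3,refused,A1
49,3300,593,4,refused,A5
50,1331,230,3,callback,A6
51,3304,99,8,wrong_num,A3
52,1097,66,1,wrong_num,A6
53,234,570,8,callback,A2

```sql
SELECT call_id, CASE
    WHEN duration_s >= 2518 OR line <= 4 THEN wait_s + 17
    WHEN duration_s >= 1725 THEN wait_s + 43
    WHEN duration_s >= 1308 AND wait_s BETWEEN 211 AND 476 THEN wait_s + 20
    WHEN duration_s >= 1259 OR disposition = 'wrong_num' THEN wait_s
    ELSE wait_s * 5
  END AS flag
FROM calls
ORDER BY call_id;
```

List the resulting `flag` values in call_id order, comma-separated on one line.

45, 339, 1760, 530, 373, 141, 25, 441, 187, 610, 247, 116, 83, 2850

call_id=40: duration_s >= 2518 OR line <= 4 → 45
call_id=41: duration_s >= 1725 → 339
call_id=42: ELSE → 1760
call_id=43: ELSE → 530
call_id=44: duration_s >= 1308 AND wait_s BETWEEN 211 AND 476 → 373
call_id=45: duration_s >= 1725 → 141
call_id=46: duration_s >= 2518 OR line <= 4 → 25
call_id=47: duration_s >= 2518 OR line <= 4 → 441
call_id=48: duration_s >= 2518 OR line <= 4 → 187
call_id=49: duration_s >= 2518 OR line <= 4 → 610
call_id=50: duration_s >= 2518 OR line <= 4 → 247
call_id=51: duration_s >= 2518 OR line <= 4 → 116
call_id=52: duration_s >= 2518 OR line <= 4 → 83
call_id=53: ELSE → 2850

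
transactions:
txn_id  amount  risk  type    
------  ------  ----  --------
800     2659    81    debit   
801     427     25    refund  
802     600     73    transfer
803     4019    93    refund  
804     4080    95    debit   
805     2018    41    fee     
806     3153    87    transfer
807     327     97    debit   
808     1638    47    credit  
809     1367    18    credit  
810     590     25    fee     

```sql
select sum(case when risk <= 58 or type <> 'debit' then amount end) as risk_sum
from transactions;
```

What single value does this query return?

txn_id=800: ✗
txn_id=801: ✓ → 427
txn_id=802: ✓ → 600
txn_id=803: ✓ → 4019
txn_id=804: ✗
txn_id=805: ✓ → 2018
txn_id=806: ✓ → 3153
txn_id=807: ✗
txn_id=808: ✓ → 1638
txn_id=809: ✓ → 1367
txn_id=810: ✓ → 590
risk_sum = 427 + 600 + 4019 + 2018 + 3153 + 1638 + 1367 + 590 = 13812

13812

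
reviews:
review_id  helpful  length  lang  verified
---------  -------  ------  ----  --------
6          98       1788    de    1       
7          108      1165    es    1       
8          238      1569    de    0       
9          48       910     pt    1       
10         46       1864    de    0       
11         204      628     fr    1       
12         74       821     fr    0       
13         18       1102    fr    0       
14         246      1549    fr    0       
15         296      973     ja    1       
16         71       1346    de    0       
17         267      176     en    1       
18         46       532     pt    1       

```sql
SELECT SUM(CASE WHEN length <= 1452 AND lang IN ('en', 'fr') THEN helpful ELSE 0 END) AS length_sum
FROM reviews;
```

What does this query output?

review_id=6: ✗
review_id=7: ✗
review_id=8: ✗
review_id=9: ✗
review_id=10: ✗
review_id=11: ✓ → 204
review_id=12: ✓ → 74
review_id=13: ✓ → 18
review_id=14: ✗
review_id=15: ✗
review_id=16: ✗
review_id=17: ✓ → 267
review_id=18: ✗
length_sum = 204 + 74 + 18 + 267 = 563

563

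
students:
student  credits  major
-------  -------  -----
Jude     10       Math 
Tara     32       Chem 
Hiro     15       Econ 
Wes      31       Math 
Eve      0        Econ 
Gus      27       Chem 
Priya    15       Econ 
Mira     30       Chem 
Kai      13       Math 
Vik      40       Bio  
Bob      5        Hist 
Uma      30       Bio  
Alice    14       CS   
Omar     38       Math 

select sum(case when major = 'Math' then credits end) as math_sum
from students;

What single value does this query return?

student=Jude: ✓ → 10
student=Tara: ✗
student=Hiro: ✗
student=Wes: ✓ → 31
student=Eve: ✗
student=Gus: ✗
student=Priya: ✗
student=Mira: ✗
student=Kai: ✓ → 13
student=Vik: ✗
student=Bob: ✗
student=Uma: ✗
student=Alice: ✗
student=Omar: ✓ → 38
math_sum = 10 + 31 + 13 + 38 = 92

92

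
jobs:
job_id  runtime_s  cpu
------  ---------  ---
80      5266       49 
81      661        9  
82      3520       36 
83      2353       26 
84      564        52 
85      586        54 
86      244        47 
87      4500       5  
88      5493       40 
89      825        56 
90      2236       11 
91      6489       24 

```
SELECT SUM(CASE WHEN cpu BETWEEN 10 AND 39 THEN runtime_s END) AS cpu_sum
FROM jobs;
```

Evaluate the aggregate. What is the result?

14598

job_id=80: ✗
job_id=81: ✗
job_id=82: ✓ → 3520
job_id=83: ✓ → 2353
job_id=84: ✗
job_id=85: ✗
job_id=86: ✗
job_id=87: ✗
job_id=88: ✗
job_id=89: ✗
job_id=90: ✓ → 2236
job_id=91: ✓ → 6489
cpu_sum = 3520 + 2353 + 2236 + 6489 = 14598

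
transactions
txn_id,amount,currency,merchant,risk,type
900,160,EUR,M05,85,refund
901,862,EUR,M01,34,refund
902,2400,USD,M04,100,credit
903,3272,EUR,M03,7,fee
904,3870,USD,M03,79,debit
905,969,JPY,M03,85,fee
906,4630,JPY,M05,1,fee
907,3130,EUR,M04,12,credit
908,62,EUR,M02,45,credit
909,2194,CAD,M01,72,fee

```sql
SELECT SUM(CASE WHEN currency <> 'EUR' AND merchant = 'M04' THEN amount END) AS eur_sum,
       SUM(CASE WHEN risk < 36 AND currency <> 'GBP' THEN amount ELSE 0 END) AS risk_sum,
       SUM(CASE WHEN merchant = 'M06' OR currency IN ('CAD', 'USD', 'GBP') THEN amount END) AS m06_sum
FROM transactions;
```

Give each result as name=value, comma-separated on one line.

eur_sum=2400, risk_sum=11894, m06_sum=8464

[eur_sum: currency <> 'EUR' AND merchant = 'M04']
txn_id=900: ✗
txn_id=901: ✗
txn_id=902: ✓ → 2400
txn_id=903: ✗
txn_id=904: ✗
txn_id=905: ✗
txn_id=906: ✗
txn_id=907: ✗
txn_id=908: ✗
txn_id=909: ✗
eur_sum = 2400
—
[risk_sum: risk < 36 AND currency <> 'GBP']
txn_id=900: ✗
txn_id=901: ✓ → 862
txn_id=902: ✗
txn_id=903: ✓ → 3272
txn_id=904: ✗
txn_id=905: ✗
txn_id=906: ✓ → 4630
txn_id=907: ✓ → 3130
txn_id=908: ✗
txn_id=909: ✗
risk_sum = 862 + 3272 + 4630 + 3130 = 11894
—
[m06_sum: merchant = 'M06' OR currency IN ('CAD', 'USD', 'GBP')]
txn_id=900: ✗
txn_id=901: ✗
txn_id=902: ✓ → 2400
txn_id=903: ✗
txn_id=904: ✓ → 3870
txn_id=905: ✗
txn_id=906: ✗
txn_id=907: ✗
txn_id=908: ✗
txn_id=909: ✓ → 2194
m06_sum = 2400 + 3870 + 2194 = 8464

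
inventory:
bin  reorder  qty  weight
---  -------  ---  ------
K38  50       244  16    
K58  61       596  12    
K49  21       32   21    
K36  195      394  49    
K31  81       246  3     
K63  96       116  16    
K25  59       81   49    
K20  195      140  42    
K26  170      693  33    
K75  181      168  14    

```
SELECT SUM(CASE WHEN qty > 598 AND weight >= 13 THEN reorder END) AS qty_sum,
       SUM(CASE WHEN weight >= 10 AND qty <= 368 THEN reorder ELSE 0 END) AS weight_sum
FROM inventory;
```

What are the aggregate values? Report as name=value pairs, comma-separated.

qty_sum=170, weight_sum=602

[qty_sum: qty > 598 AND weight >= 13]
bin=K38: ✗
bin=K58: ✗
bin=K49: ✗
bin=K36: ✗
bin=K31: ✗
bin=K63: ✗
bin=K25: ✗
bin=K20: ✗
bin=K26: ✓ → 170
bin=K75: ✗
qty_sum = 170
—
[weight_sum: weight >= 10 AND qty <= 368]
bin=K38: ✓ → 50
bin=K58: ✗
bin=K49: ✓ → 21
bin=K36: ✗
bin=K31: ✗
bin=K63: ✓ → 96
bin=K25: ✓ → 59
bin=K20: ✓ → 195
bin=K26: ✗
bin=K75: ✓ → 181
weight_sum = 50 + 21 + 96 + 59 + 195 + 181 = 602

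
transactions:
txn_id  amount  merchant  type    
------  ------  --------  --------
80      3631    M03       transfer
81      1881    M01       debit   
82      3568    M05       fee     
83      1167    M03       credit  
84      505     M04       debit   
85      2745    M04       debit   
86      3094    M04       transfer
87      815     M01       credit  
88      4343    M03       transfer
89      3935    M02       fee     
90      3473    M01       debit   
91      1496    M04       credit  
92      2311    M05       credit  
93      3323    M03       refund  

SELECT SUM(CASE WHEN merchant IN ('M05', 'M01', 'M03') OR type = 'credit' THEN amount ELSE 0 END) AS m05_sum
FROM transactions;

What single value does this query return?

txn_id=80: ✓ → 3631
txn_id=81: ✓ → 1881
txn_id=82: ✓ → 3568
txn_id=83: ✓ → 1167
txn_id=84: ✗
txn_id=85: ✗
txn_id=86: ✗
txn_id=87: ✓ → 815
txn_id=88: ✓ → 4343
txn_id=89: ✗
txn_id=90: ✓ → 3473
txn_id=91: ✓ → 1496
txn_id=92: ✓ → 2311
txn_id=93: ✓ → 3323
m05_sum = 3631 + 1881 + 3568 + 1167 + 815 + 4343 + 3473 + 1496 + 2311 + 3323 = 26008

26008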